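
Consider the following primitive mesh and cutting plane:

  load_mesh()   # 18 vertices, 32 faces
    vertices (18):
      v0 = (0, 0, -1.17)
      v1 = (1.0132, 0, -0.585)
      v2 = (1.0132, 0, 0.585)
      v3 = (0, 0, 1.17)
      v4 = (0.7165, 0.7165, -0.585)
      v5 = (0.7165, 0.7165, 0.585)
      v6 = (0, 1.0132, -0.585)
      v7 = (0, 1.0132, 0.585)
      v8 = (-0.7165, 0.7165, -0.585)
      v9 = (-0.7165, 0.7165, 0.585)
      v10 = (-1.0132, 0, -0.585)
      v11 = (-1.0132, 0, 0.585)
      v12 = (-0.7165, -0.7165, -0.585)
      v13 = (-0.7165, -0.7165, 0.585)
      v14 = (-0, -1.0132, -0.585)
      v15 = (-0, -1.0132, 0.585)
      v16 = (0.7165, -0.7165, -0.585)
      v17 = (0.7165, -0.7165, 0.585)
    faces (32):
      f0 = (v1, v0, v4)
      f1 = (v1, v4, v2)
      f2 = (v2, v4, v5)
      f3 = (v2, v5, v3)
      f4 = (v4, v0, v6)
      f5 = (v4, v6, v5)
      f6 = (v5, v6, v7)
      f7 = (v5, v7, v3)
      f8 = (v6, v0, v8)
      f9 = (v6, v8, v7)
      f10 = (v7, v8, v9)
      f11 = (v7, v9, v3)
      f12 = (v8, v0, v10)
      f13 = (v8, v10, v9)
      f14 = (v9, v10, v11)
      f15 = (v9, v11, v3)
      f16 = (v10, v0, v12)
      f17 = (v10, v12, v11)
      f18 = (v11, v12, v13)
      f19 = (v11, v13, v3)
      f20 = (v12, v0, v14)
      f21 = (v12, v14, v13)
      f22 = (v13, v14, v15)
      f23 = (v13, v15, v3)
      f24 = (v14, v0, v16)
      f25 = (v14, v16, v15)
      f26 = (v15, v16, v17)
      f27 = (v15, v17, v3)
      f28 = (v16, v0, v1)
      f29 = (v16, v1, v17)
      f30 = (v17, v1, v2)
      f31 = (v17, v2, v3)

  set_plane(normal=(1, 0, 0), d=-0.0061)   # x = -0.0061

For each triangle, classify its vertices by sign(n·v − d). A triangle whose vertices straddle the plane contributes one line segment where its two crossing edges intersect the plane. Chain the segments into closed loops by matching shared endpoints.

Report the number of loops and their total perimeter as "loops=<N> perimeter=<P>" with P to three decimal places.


loops=1 perimeter=7.005

Straddling triangles (12 of 32):
  (v6,v0,v8) [++-] → (-0.0061, 0.0061, -1.16502)–(-0.0061, 1.01067, -0.585)  len=1.1600
  (v6,v8,v7) [+-+] → (-0.0061, 1.01067, -0.585)–(-0.0061, 1.01067, 0.575039)  len=1.1600
  (v7,v8,v9) [+--] → (-0.0061, 1.01067, 0.575039)–(-0.0061, 1.01067, 0.585)  len=0.0100
  (v7,v9,v3) [+-+] → (-0.0061, 1.01067, 0.585)–(-0.0061, 0.0061, 1.16502)  len=1.1600
  (v8,v0,v10) [-+-] → (-0.0061, 0.0061, -1.16502)–(-0.0061, 0, -1.16648)  len=0.0063
  (v9,v11,v3) [--+] → (-0.0061, 0, 1.16648)–(-0.0061, 0.0061, 1.16502)  len=0.0063
  (v10,v0,v12) [-+-] → (-0.0061, 0, -1.16648)–(-0.0061, -0.0061, -1.16502)  len=0.0063
  (v11,v13,v3) [--+] → (-0.0061, -0.0061, 1.16502)–(-0.0061, 0, 1.16648)  len=0.0063
  (v12,v0,v14) [-++] → (-0.0061, -0.0061, -1.16502)–(-0.0061, -1.01067, -0.585)  len=1.1600
  (v12,v14,v13) [-+-] → (-0.0061, -1.01067, -0.585)–(-0.0061, -1.01067, -0.575039)  len=0.0100
  (v13,v14,v15) [-++] → (-0.0061, -1.01067, -0.575039)–(-0.0061, -1.01067, 0.585)  len=1.1600
  (v13,v15,v3) [-++] → (-0.0061, -1.01067, 0.585)–(-0.0061, -0.0061, 1.16502)  len=1.1600

Chained into 1 loop(s):
  loop 1: 12 segments, perimeter = 7.0051
Total perimeter = 7.005


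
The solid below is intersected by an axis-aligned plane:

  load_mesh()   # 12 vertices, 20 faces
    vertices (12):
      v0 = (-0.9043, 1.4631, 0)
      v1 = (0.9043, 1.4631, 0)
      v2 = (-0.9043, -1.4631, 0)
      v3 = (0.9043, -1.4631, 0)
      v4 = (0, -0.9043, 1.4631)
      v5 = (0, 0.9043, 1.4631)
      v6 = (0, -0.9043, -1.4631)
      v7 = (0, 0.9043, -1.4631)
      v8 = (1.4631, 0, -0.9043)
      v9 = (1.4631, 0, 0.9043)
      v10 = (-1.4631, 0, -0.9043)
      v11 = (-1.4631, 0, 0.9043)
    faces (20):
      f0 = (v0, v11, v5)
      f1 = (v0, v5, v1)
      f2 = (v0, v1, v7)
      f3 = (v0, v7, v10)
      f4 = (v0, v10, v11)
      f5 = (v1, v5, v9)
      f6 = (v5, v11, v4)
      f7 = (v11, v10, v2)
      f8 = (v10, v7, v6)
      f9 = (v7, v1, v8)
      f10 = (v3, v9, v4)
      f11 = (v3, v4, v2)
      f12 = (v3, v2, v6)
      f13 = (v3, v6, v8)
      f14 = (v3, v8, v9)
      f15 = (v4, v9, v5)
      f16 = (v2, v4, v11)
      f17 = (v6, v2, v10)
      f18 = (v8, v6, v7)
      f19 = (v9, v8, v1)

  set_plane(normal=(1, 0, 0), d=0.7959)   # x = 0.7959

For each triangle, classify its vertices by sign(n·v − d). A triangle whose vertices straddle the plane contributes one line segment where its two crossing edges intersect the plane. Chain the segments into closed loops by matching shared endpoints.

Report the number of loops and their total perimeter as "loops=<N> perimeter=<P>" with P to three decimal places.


Straddling triangles (10 of 20):
  (v0,v5,v1) [--+] → (0.7959, 1.39612, 0.175384)–(0.7959, 1.4631, 0)  len=0.1877
  (v0,v1,v7) [-+-] → (0.7959, 1.4631, 0)–(0.7959, 1.39612, -0.175384)  len=0.1877
  (v1,v5,v9) [+-+] → (0.7959, 1.39612, 0.175384)–(0.7959, 0.412377, 1.15912)  len=1.3912
  (v7,v1,v8) [-++] → (0.7959, 1.39612, -0.175384)–(0.7959, 0.412377, -1.15912)  len=1.3912
  (v3,v9,v4) [++-] → (0.7959, -0.412377, 1.15912)–(0.7959, -1.39612, 0.175384)  len=1.3912
  (v3,v4,v2) [+--] → (0.7959, -1.39612, 0.175384)–(0.7959, -1.4631, 0)  len=0.1877
  (v3,v2,v6) [+--] → (0.7959, -1.4631, 0)–(0.7959, -1.39612, -0.175384)  len=0.1877
  (v3,v6,v8) [+-+] → (0.7959, -1.39612, -0.175384)–(0.7959, -0.412377, -1.15912)  len=1.3912
  (v4,v9,v5) [-+-] → (0.7959, -0.412377, 1.15912)–(0.7959, 0.412377, 1.15912)  len=0.8248
  (v8,v6,v7) [+--] → (0.7959, -0.412377, -1.15912)–(0.7959, 0.412377, -1.15912)  len=0.8248

Chained into 1 loop(s):
  loop 1: 10 segments, perimeter = 7.9653
Total perimeter = 7.965

loops=1 perimeter=7.965


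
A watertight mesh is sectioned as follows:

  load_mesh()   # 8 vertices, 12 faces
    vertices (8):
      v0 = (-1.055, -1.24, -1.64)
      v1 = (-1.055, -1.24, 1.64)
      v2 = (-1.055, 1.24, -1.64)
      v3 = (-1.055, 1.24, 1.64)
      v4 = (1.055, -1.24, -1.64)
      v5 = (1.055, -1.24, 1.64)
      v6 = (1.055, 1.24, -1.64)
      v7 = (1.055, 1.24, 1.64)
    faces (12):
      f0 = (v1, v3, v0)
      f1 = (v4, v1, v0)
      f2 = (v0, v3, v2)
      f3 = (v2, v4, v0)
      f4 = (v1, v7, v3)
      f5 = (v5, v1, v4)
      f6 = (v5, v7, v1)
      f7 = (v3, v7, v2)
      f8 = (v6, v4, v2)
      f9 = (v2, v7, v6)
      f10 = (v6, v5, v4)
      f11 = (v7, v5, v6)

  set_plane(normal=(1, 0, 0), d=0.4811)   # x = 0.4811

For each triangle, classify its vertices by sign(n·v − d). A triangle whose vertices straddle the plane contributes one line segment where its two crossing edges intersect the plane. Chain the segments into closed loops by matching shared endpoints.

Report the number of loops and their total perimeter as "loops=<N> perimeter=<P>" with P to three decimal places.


loops=1 perimeter=11.520

Straddling triangles (8 of 12):
  (v4,v1,v0) [+--] → (0.4811, -1.24, -0.747871)–(0.4811, -1.24, -1.64)  len=0.8921
  (v2,v4,v0) [-+-] → (0.4811, -0.565464, -1.64)–(0.4811, -1.24, -1.64)  len=0.6745
  (v1,v7,v3) [-+-] → (0.4811, 0.565464, 1.64)–(0.4811, 1.24, 1.64)  len=0.6745
  (v5,v1,v4) [+-+] → (0.4811, -1.24, 1.64)–(0.4811, -1.24, -0.747871)  len=2.3879
  (v5,v7,v1) [++-] → (0.4811, 0.565464, 1.64)–(0.4811, -1.24, 1.64)  len=1.8055
  (v3,v7,v2) [-+-] → (0.4811, 1.24, 1.64)–(0.4811, 1.24, 0.747871)  len=0.8921
  (v6,v4,v2) [++-] → (0.4811, -0.565464, -1.64)–(0.4811, 1.24, -1.64)  len=1.8055
  (v2,v7,v6) [-++] → (0.4811, 1.24, 0.747871)–(0.4811, 1.24, -1.64)  len=2.3879

Chained into 1 loop(s):
  loop 1: 8 segments, perimeter = 11.5200
Total perimeter = 11.520


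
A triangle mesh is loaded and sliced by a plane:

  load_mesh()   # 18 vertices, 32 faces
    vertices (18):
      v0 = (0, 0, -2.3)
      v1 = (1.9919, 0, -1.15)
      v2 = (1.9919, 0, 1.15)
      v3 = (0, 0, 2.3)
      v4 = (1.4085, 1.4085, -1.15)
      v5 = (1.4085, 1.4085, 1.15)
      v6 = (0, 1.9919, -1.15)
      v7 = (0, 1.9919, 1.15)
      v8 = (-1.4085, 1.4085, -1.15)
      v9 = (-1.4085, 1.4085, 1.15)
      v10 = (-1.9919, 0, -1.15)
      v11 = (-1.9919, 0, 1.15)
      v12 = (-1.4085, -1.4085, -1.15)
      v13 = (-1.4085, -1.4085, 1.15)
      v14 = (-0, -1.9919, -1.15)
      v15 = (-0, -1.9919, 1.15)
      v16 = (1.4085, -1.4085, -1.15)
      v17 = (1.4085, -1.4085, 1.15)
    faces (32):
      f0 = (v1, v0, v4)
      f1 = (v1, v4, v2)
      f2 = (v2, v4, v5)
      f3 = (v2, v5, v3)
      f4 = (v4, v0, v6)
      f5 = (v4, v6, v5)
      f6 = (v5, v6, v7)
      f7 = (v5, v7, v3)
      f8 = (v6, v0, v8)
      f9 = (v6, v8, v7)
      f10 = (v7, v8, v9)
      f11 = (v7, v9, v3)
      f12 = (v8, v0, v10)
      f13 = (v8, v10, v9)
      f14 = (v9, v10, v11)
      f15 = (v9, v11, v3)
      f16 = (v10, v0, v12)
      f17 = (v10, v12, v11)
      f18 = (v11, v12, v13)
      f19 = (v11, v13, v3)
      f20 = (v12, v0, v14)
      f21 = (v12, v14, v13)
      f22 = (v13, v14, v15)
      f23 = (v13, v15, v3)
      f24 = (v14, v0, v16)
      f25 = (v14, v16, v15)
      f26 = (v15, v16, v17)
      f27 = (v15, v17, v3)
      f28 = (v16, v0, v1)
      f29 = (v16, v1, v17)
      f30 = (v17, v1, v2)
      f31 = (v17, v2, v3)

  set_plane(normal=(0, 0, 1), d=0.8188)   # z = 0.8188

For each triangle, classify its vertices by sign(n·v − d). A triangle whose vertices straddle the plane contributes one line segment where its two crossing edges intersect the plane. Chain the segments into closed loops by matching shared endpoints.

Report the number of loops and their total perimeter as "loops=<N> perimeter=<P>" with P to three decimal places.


loops=1 perimeter=12.196

Straddling triangles (16 of 32):
  (v1,v4,v2) [--+] → (1.90789, 0.202824, 0.8188)–(1.9919, 0, 0.8188)  len=0.2195
  (v2,v4,v5) [+-+] → (1.90789, 0.202824, 0.8188)–(1.4085, 1.4085, 0.8188)  len=1.3050
  (v4,v6,v5) [--+] → (1.20568, 1.49251, 0.8188)–(1.4085, 1.4085, 0.8188)  len=0.2195
  (v5,v6,v7) [+-+] → (1.20568, 1.49251, 0.8188)–(0, 1.9919, 0.8188)  len=1.3050
  (v6,v8,v7) [--+] → (-0.202824, 1.90789, 0.8188)–(0, 1.9919, 0.8188)  len=0.2195
  (v7,v8,v9) [+-+] → (-0.202824, 1.90789, 0.8188)–(-1.4085, 1.4085, 0.8188)  len=1.3050
  (v8,v10,v9) [--+] → (-1.49251, 1.20568, 0.8188)–(-1.4085, 1.4085, 0.8188)  len=0.2195
  (v9,v10,v11) [+-+] → (-1.49251, 1.20568, 0.8188)–(-1.9919, 0, 0.8188)  len=1.3050
  (v10,v12,v11) [--+] → (-1.90789, -0.202824, 0.8188)–(-1.9919, 0, 0.8188)  len=0.2195
  (v11,v12,v13) [+-+] → (-1.90789, -0.202824, 0.8188)–(-1.4085, -1.4085, 0.8188)  len=1.3050
  (v12,v14,v13) [--+] → (-1.20568, -1.49251, 0.8188)–(-1.4085, -1.4085, 0.8188)  len=0.2195
  (v13,v14,v15) [+-+] → (-1.20568, -1.49251, 0.8188)–(0, -1.9919, 0.8188)  len=1.3050
  (v14,v16,v15) [--+] → (0.202824, -1.90789, 0.8188)–(0, -1.9919, 0.8188)  len=0.2195
  (v15,v16,v17) [+-+] → (0.202824, -1.90789, 0.8188)–(1.4085, -1.4085, 0.8188)  len=1.3050
  (v16,v1,v17) [--+] → (1.49251, -1.20568, 0.8188)–(1.4085, -1.4085, 0.8188)  len=0.2195
  (v17,v1,v2) [+-+] → (1.49251, -1.20568, 0.8188)–(1.9919, 0, 0.8188)  len=1.3050

Chained into 1 loop(s):
  loop 1: 16 segments, perimeter = 12.1963
Total perimeter = 12.196


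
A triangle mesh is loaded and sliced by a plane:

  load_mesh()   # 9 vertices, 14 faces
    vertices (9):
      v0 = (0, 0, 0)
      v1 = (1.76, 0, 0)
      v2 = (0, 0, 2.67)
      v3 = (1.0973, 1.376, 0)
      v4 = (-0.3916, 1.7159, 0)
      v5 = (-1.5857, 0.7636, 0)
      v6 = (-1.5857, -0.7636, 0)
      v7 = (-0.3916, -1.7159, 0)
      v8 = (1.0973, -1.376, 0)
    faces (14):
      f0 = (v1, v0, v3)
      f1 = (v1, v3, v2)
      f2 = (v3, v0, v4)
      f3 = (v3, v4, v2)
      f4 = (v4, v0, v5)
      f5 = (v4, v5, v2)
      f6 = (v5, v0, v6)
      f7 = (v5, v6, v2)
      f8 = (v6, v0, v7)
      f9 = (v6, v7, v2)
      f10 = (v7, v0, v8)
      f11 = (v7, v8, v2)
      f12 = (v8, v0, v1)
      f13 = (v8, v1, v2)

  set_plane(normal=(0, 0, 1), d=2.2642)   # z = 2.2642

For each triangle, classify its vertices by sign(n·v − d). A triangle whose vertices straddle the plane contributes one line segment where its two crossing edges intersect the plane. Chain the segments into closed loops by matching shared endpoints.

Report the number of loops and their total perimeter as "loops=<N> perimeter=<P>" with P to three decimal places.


Straddling triangles (7 of 14):
  (v1,v3,v2) [--+] → (0.166773, 0.209131, 2.2642)–(0.267494, 0, 2.2642)  len=0.2321
  (v3,v4,v2) [--+] → (-0.0595173, 0.260791, 2.2642)–(0.166773, 0.209131, 2.2642)  len=0.2321
  (v4,v5,v2) [--+] → (-0.241003, 0.116056, 2.2642)–(-0.0595173, 0.260791, 2.2642)  len=0.2321
  (v5,v6,v2) [--+] → (-0.241003, -0.116056, 2.2642)–(-0.241003, 0.116056, 2.2642)  len=0.2321
  (v6,v7,v2) [--+] → (-0.0595173, -0.260791, 2.2642)–(-0.241003, -0.116056, 2.2642)  len=0.2321
  (v7,v8,v2) [--+] → (0.166773, -0.209131, 2.2642)–(-0.0595173, -0.260791, 2.2642)  len=0.2321
  (v8,v1,v2) [--+] → (0.267494, 0, 2.2642)–(0.166773, -0.209131, 2.2642)  len=0.2321

Chained into 1 loop(s):
  loop 1: 7 segments, perimeter = 1.6248
Total perimeter = 1.625

loops=1 perimeter=1.625


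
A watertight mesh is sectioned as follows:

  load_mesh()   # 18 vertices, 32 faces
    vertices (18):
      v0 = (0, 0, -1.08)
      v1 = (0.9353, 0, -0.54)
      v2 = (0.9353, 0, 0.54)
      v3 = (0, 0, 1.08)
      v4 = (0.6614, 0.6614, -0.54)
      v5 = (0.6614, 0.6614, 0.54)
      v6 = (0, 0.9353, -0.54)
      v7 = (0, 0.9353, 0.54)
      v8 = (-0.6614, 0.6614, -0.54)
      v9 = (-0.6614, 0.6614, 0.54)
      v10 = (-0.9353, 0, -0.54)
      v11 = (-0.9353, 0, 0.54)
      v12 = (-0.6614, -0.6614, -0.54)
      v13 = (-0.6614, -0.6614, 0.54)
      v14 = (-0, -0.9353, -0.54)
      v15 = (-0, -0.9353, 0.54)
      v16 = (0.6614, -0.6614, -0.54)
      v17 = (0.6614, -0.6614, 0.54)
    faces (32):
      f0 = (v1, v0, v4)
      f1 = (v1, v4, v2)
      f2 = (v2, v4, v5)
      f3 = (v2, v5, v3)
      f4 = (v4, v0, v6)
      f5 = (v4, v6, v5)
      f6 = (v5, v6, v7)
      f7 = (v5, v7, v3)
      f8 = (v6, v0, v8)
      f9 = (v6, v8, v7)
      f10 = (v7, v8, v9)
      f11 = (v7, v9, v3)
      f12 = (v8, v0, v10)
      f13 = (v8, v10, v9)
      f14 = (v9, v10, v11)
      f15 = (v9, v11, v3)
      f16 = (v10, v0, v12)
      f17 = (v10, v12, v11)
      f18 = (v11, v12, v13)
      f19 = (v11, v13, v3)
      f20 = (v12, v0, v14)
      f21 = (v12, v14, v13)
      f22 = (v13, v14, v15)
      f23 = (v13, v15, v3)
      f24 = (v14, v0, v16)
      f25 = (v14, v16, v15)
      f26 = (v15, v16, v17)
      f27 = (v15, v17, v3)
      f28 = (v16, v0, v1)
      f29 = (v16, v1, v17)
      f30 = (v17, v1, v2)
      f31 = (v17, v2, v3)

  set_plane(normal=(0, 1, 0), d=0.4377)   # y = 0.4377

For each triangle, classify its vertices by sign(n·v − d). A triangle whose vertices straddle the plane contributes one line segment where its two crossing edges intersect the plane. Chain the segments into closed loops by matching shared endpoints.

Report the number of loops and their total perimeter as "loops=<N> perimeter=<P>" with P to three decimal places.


loops=1 perimeter=5.421

Straddling triangles (12 of 32):
  (v1,v0,v4) [--+] → (0.4377, 0.4377, -0.72264)–(0.754039, 0.4377, -0.54)  len=0.3653
  (v1,v4,v2) [-+-] → (0.754039, 0.4377, -0.54)–(0.754039, 0.4377, -0.17472)  len=0.3653
  (v2,v4,v5) [-++] → (0.754039, 0.4377, -0.17472)–(0.754039, 0.4377, 0.54)  len=0.7147
  (v2,v5,v3) [-+-] → (0.754039, 0.4377, 0.54)–(0.4377, 0.4377, 0.72264)  len=0.3653
  (v4,v0,v6) [+-+] → (0.4377, 0.4377, -0.72264)–(0, 0.4377, -0.827292)  len=0.4500
  (v5,v7,v3) [++-] → (0, 0.4377, 0.827292)–(0.4377, 0.4377, 0.72264)  len=0.4500
  (v6,v0,v8) [+-+] → (0, 0.4377, -0.827292)–(-0.4377, 0.4377, -0.72264)  len=0.4500
  (v7,v9,v3) [++-] → (-0.4377, 0.4377, 0.72264)–(0, 0.4377, 0.827292)  len=0.4500
  (v8,v0,v10) [+--] → (-0.4377, 0.4377, -0.72264)–(-0.754039, 0.4377, -0.54)  len=0.3653
  (v8,v10,v9) [+-+] → (-0.754039, 0.4377, -0.54)–(-0.754039, 0.4377, 0.17472)  len=0.7147
  (v9,v10,v11) [+--] → (-0.754039, 0.4377, 0.17472)–(-0.754039, 0.4377, 0.54)  len=0.3653
  (v9,v11,v3) [+--] → (-0.754039, 0.4377, 0.54)–(-0.4377, 0.4377, 0.72264)  len=0.3653

Chained into 1 loop(s):
  loop 1: 12 segments, perimeter = 5.4213
Total perimeter = 5.421


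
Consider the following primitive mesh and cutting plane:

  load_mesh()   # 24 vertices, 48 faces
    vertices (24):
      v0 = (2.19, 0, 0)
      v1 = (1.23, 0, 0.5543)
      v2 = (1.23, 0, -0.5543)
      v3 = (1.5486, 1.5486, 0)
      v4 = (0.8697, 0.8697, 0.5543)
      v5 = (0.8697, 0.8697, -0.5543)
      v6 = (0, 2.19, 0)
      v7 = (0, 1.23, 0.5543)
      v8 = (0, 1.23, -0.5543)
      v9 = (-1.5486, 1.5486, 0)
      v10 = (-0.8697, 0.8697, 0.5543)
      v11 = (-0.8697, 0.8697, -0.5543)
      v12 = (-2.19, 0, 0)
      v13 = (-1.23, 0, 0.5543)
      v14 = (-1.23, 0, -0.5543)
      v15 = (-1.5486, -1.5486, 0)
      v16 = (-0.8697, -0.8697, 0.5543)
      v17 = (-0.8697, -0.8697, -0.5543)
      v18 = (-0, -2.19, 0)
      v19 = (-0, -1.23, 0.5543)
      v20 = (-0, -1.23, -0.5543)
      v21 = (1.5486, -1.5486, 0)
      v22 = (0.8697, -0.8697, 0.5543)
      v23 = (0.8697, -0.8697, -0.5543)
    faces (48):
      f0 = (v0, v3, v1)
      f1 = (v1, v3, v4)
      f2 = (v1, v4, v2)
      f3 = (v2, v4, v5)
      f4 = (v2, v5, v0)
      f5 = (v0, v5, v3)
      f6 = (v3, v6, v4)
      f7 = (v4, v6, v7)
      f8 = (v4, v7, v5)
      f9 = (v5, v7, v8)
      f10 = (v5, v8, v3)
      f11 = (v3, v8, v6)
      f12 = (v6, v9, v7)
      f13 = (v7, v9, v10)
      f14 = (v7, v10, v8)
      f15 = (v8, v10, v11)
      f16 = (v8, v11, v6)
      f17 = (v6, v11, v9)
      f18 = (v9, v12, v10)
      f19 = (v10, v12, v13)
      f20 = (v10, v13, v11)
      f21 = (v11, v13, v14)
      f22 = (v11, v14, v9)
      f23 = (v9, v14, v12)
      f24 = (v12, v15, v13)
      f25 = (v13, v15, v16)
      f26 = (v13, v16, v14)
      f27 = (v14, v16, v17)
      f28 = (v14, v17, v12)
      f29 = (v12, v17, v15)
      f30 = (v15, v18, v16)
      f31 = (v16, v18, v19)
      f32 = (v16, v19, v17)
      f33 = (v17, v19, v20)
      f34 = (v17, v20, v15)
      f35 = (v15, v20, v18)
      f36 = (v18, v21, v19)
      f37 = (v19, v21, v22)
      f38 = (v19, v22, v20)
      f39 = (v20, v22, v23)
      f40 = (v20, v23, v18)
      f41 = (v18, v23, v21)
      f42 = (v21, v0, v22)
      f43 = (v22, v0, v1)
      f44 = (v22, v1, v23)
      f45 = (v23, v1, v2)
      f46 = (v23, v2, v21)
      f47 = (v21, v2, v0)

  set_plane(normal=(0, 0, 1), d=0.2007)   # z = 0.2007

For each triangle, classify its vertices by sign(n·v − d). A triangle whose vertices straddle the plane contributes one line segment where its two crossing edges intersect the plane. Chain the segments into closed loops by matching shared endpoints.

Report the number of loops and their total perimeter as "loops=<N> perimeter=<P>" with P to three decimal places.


loops=2 perimeter=18.812

Straddling triangles (32 of 48):
  (v0,v3,v1) [--+] → (1.43324, 0.987886, 0.2007)–(1.8424, 0, 0.2007)  len=1.0693
  (v1,v3,v4) [+-+] → (1.43324, 0.987886, 0.2007)–(1.30279, 1.30279, 0.2007)  len=0.3409
  (v1,v4,v2) [++-] → (0.984622, 0.5923, 0.2007)–(1.23, 0, 0.2007)  len=0.6411
  (v2,v4,v5) [-+-] → (0.984622, 0.5923, 0.2007)–(0.8697, 0.8697, 0.2007)  len=0.3003
  (v3,v6,v4) [--+] → (0.314899, 1.71195, 0.2007)–(1.30279, 1.30279, 0.2007)  len=1.0693
  (v4,v6,v7) [+-+] → (0.314899, 1.71195, 0.2007)–(0, 1.8424, 0.2007)  len=0.3409
  (v4,v7,v5) [++-] → (0.2774, 1.11508, 0.2007)–(0.8697, 0.8697, 0.2007)  len=0.6411
  (v5,v7,v8) [-+-] → (0.2774, 1.11508, 0.2007)–(0, 1.23, 0.2007)  len=0.3003
  (v6,v9,v7) [--+] → (-0.987886, 1.43324, 0.2007)–(0, 1.8424, 0.2007)  len=1.0693
  (v7,v9,v10) [+-+] → (-0.987886, 1.43324, 0.2007)–(-1.30279, 1.30279, 0.2007)  len=0.3409
  (v7,v10,v8) [++-] → (-0.5923, 0.984622, 0.2007)–(0, 1.23, 0.2007)  len=0.6411
  (v8,v10,v11) [-+-] → (-0.5923, 0.984622, 0.2007)–(-0.8697, 0.8697, 0.2007)  len=0.3003
  (v9,v12,v10) [--+] → (-1.71195, 0.314899, 0.2007)–(-1.30279, 1.30279, 0.2007)  len=1.0693
  (v10,v12,v13) [+-+] → (-1.71195, 0.314899, 0.2007)–(-1.8424, 0, 0.2007)  len=0.3409
  (v10,v13,v11) [++-] → (-1.11508, 0.2774, 0.2007)–(-0.8697, 0.8697, 0.2007)  len=0.6411
  (v11,v13,v14) [-+-] → (-1.11508, 0.2774, 0.2007)–(-1.23, 0, 0.2007)  len=0.3003
  (v12,v15,v13) [--+] → (-1.43324, -0.987886, 0.2007)–(-1.8424, 0, 0.2007)  len=1.0693
  (v13,v15,v16) [+-+] → (-1.43324, -0.987886, 0.2007)–(-1.30279, -1.30279, 0.2007)  len=0.3409
  (v13,v16,v14) [++-] → (-0.984622, -0.5923, 0.2007)–(-1.23, 0, 0.2007)  len=0.6411
  (v14,v16,v17) [-+-] → (-0.984622, -0.5923, 0.2007)–(-0.8697, -0.8697, 0.2007)  len=0.3003
  (v15,v18,v16) [--+] → (-0.314899, -1.71195, 0.2007)–(-1.30279, -1.30279, 0.2007)  len=1.0693
  (v16,v18,v19) [+-+] → (-0.314899, -1.71195, 0.2007)–(0, -1.8424, 0.2007)  len=0.3409
  (v16,v19,v17) [++-] → (-0.2774, -1.11508, 0.2007)–(-0.8697, -0.8697, 0.2007)  len=0.6411
  (v17,v19,v20) [-+-] → (-0.2774, -1.11508, 0.2007)–(0, -1.23, 0.2007)  len=0.3003
  (v18,v21,v19) [--+] → (0.987886, -1.43324, 0.2007)–(0, -1.8424, 0.2007)  len=1.0693
  (v19,v21,v22) [+-+] → (0.987886, -1.43324, 0.2007)–(1.30279, -1.30279, 0.2007)  len=0.3409
  (v19,v22,v20) [++-] → (0.5923, -0.984622, 0.2007)–(0, -1.23, 0.2007)  len=0.6411
  (v20,v22,v23) [-+-] → (0.5923, -0.984622, 0.2007)–(0.8697, -0.8697, 0.2007)  len=0.3003
  (v21,v0,v22) [--+] → (1.71195, -0.314899, 0.2007)–(1.30279, -1.30279, 0.2007)  len=1.0693
  (v22,v0,v1) [+-+] → (1.71195, -0.314899, 0.2007)–(1.8424, 0, 0.2007)  len=0.3409
  (v22,v1,v23) [++-] → (1.11508, -0.2774, 0.2007)–(0.8697, -0.8697, 0.2007)  len=0.6411
  (v23,v1,v2) [-+-] → (1.11508, -0.2774, 0.2007)–(1.23, 0, 0.2007)  len=0.3003

Chained into 2 loop(s):
  loop 1: 16 segments, perimeter = 11.2810
  loop 2: 16 segments, perimeter = 7.5310
Total perimeter = 18.812


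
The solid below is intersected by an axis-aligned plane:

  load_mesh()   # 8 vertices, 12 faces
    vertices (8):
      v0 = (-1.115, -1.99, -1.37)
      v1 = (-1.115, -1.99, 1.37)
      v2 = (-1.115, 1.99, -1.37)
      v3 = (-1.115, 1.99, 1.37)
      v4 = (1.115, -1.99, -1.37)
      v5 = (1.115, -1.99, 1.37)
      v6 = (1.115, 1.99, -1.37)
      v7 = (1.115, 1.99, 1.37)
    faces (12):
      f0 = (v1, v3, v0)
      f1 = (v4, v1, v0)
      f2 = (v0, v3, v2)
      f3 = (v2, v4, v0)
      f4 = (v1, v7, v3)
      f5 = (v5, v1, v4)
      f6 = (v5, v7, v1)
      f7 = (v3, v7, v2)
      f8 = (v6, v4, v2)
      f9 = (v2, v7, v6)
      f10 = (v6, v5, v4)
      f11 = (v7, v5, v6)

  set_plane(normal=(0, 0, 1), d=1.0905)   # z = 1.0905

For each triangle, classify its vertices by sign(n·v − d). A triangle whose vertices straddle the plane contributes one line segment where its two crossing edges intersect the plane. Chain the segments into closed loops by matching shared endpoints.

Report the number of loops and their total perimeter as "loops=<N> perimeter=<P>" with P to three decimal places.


Straddling triangles (8 of 12):
  (v1,v3,v0) [++-] → (-1.115, 1.58401, 1.0905)–(-1.115, -1.99, 1.0905)  len=3.5740
  (v4,v1,v0) [-+-] → (-0.887524, -1.99, 1.0905)–(-1.115, -1.99, 1.0905)  len=0.2275
  (v0,v3,v2) [-+-] → (-1.115, 1.58401, 1.0905)–(-1.115, 1.99, 1.0905)  len=0.4060
  (v5,v1,v4) [++-] → (-0.887524, -1.99, 1.0905)–(1.115, -1.99, 1.0905)  len=2.0025
  (v3,v7,v2) [++-] → (0.887524, 1.99, 1.0905)–(-1.115, 1.99, 1.0905)  len=2.0025
  (v2,v7,v6) [-+-] → (0.887524, 1.99, 1.0905)–(1.115, 1.99, 1.0905)  len=0.2275
  (v6,v5,v4) [-+-] → (1.115, -1.58401, 1.0905)–(1.115, -1.99, 1.0905)  len=0.4060
  (v7,v5,v6) [++-] → (1.115, -1.58401, 1.0905)–(1.115, 1.99, 1.0905)  len=3.5740

Chained into 1 loop(s):
  loop 1: 8 segments, perimeter = 12.4200
Total perimeter = 12.420

loops=1 perimeter=12.420


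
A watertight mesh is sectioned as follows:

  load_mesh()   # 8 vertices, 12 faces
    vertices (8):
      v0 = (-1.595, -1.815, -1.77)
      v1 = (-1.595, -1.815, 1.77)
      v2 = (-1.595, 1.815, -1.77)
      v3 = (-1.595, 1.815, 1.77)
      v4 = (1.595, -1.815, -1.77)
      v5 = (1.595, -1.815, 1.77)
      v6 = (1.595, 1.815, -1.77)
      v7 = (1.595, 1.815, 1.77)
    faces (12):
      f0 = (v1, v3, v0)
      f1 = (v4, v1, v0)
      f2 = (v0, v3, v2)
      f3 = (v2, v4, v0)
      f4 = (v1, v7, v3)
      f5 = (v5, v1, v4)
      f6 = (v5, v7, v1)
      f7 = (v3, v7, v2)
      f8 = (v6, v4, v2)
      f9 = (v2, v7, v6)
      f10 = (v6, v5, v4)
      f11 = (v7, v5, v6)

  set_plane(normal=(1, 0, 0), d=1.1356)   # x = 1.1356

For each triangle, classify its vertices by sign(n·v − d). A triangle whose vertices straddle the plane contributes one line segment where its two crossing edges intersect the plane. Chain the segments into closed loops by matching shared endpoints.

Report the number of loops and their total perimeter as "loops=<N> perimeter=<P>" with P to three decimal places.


loops=1 perimeter=14.340

Straddling triangles (8 of 12):
  (v4,v1,v0) [+--] → (1.1356, -1.815, -1.2602)–(1.1356, -1.815, -1.77)  len=0.5098
  (v2,v4,v0) [-+-] → (1.1356, -1.29223, -1.77)–(1.1356, -1.815, -1.77)  len=0.5228
  (v1,v7,v3) [-+-] → (1.1356, 1.29223, 1.77)–(1.1356, 1.815, 1.77)  len=0.5228
  (v5,v1,v4) [+-+] → (1.1356, -1.815, 1.77)–(1.1356, -1.815, -1.2602)  len=3.0302
  (v5,v7,v1) [++-] → (1.1356, 1.29223, 1.77)–(1.1356, -1.815, 1.77)  len=3.1072
  (v3,v7,v2) [-+-] → (1.1356, 1.815, 1.77)–(1.1356, 1.815, 1.2602)  len=0.5098
  (v6,v4,v2) [++-] → (1.1356, -1.29223, -1.77)–(1.1356, 1.815, -1.77)  len=3.1072
  (v2,v7,v6) [-++] → (1.1356, 1.815, 1.2602)–(1.1356, 1.815, -1.77)  len=3.0302

Chained into 1 loop(s):
  loop 1: 8 segments, perimeter = 14.3400
Total perimeter = 14.340


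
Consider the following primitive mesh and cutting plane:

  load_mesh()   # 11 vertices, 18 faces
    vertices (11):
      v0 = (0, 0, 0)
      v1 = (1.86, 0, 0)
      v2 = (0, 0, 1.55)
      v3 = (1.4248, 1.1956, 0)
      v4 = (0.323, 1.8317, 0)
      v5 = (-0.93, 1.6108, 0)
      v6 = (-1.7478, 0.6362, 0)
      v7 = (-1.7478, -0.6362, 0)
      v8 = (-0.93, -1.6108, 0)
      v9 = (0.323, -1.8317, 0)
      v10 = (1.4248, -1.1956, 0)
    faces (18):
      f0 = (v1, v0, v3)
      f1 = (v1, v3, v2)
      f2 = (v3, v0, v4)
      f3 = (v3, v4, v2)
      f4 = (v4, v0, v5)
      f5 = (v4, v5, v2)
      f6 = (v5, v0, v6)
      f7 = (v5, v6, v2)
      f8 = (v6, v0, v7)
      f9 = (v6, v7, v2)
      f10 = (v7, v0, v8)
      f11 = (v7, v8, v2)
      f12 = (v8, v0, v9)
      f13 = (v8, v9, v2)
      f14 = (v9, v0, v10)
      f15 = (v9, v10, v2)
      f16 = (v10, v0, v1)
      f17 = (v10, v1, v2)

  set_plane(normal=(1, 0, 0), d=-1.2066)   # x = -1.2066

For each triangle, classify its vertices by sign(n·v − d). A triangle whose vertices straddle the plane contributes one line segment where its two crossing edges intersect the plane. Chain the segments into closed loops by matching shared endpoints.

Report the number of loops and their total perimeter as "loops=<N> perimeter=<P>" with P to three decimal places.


Straddling triangles (6 of 18):
  (v5,v0,v6) [++-] → (-1.2066, 0.439203, 0)–(-1.2066, 1.28117, 0)  len=0.8420
  (v5,v6,v2) [+-+] → (-1.2066, 1.28117, 0)–(-1.2066, 0.439203, 0.479952)  len=0.9692
  (v6,v0,v7) [-+-] → (-1.2066, 0.439203, 0)–(-1.2066, -0.439203, 0)  len=0.8784
  (v6,v7,v2) [--+] → (-1.2066, -0.439203, 0.479952)–(-1.2066, 0.439203, 0.479952)  len=0.8784
  (v7,v0,v8) [-++] → (-1.2066, -0.439203, 0)–(-1.2066, -1.28117, 0)  len=0.8420
  (v7,v8,v2) [-++] → (-1.2066, -1.28117, 0)–(-1.2066, -0.439203, 0.479952)  len=0.9692

Chained into 1 loop(s):
  loop 1: 6 segments, perimeter = 5.3790
Total perimeter = 5.379

loops=1 perimeter=5.379


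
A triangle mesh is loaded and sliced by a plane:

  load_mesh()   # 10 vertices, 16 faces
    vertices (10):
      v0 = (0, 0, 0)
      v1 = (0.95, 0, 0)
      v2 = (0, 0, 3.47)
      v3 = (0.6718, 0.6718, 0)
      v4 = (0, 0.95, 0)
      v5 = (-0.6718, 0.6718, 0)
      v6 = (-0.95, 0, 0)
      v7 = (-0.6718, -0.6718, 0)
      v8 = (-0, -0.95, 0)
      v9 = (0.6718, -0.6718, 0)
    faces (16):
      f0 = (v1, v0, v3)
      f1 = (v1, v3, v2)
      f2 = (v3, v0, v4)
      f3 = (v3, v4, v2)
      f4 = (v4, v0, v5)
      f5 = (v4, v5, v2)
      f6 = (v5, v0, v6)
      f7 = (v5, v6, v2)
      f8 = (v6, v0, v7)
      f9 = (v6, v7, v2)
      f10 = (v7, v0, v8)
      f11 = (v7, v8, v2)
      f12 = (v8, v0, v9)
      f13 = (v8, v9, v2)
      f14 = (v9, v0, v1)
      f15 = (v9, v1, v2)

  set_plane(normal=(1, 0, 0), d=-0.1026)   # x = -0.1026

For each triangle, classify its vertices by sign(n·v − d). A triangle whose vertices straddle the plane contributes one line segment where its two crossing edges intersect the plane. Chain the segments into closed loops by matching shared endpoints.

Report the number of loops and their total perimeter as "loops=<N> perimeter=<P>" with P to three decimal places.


Straddling triangles (8 of 16):
  (v4,v0,v5) [++-] → (-0.1026, 0.1026, 0)–(-0.1026, 0.907512, 0)  len=0.8049
  (v4,v5,v2) [+-+] → (-0.1026, 0.907512, 0)–(-0.1026, 0.1026, 2.94005)  len=3.0482
  (v5,v0,v6) [-+-] → (-0.1026, 0.1026, 0)–(-0.1026, 0, 0)  len=0.1026
  (v5,v6,v2) [--+] → (-0.1026, 0, 3.09524)–(-0.1026, 0.1026, 2.94005)  len=0.1860
  (v6,v0,v7) [-+-] → (-0.1026, 0, 0)–(-0.1026, -0.1026, 0)  len=0.1026
  (v6,v7,v2) [--+] → (-0.1026, -0.1026, 2.94005)–(-0.1026, 0, 3.09524)  len=0.1860
  (v7,v0,v8) [-++] → (-0.1026, -0.1026, 0)–(-0.1026, -0.907512, 0)  len=0.8049
  (v7,v8,v2) [-++] → (-0.1026, -0.907512, 0)–(-0.1026, -0.1026, 2.94005)  len=3.0482

Chained into 1 loop(s):
  loop 1: 8 segments, perimeter = 8.2836
Total perimeter = 8.284

loops=1 perimeter=8.284


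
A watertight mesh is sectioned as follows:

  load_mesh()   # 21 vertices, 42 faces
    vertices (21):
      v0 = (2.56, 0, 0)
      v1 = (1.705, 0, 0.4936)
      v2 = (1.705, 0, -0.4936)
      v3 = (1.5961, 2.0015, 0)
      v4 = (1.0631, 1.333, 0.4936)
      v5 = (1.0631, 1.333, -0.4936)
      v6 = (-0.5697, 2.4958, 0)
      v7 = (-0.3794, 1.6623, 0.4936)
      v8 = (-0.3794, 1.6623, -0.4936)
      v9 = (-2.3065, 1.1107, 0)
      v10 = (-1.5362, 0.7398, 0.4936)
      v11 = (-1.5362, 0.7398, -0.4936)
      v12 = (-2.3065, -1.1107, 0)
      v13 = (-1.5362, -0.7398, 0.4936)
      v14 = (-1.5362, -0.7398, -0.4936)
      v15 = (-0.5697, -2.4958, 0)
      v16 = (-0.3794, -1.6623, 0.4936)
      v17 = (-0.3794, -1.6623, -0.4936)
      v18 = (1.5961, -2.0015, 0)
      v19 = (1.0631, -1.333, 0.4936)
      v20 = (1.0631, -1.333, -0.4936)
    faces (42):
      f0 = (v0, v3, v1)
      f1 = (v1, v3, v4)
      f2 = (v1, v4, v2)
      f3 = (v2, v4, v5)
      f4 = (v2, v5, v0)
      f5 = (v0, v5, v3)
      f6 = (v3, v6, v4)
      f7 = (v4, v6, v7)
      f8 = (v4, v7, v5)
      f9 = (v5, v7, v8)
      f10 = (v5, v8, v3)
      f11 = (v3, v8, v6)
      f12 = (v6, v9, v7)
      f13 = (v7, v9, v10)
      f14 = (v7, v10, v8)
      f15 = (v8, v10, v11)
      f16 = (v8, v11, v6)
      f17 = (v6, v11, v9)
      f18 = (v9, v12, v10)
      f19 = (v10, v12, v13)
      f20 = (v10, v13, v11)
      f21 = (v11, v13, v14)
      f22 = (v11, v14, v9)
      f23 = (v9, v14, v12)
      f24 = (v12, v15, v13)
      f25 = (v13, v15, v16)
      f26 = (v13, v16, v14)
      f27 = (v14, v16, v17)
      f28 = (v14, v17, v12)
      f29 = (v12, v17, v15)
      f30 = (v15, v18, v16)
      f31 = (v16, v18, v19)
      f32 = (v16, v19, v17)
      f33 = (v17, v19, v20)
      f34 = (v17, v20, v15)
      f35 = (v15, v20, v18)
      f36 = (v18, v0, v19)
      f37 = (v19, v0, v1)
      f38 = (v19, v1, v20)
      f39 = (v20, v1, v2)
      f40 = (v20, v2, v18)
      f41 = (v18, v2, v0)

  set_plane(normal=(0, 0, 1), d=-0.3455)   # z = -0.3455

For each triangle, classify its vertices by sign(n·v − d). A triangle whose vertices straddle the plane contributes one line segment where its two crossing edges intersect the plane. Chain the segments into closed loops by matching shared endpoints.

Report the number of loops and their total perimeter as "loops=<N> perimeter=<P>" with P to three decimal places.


loops=2 perimeter=22.272

Straddling triangles (28 of 42):
  (v1,v4,v2) [++-] → (1.6087, 0.199977, -0.3455)–(1.705, 0, -0.3455)  len=0.2220
  (v2,v4,v5) [-+-] → (1.6087, 0.199977, -0.3455)–(1.0631, 1.333, -0.3455)  len=1.2575
  (v2,v5,v0) [--+] → (1.51223, 0.933046, -0.3455)–(1.96153, 0, -0.3455)  len=1.0356
  (v0,v5,v3) [+-+] → (1.51223, 0.933046, -0.3455)–(1.22302, 1.53358, -0.3455)  len=0.6665
  (v4,v7,v5) [++-] → (0.846696, 1.3824, -0.3455)–(1.0631, 1.333, -0.3455)  len=0.2220
  (v5,v7,v8) [-+-] → (0.846696, 1.3824, -0.3455)–(-0.3794, 1.6623, -0.3455)  len=1.2576
  (v5,v8,v3) [--+] → (0.21333, 1.76407, -0.3455)–(1.22302, 1.53358, -0.3455)  len=1.0357
  (v3,v8,v6) [+-+] → (0.21333, 1.76407, -0.3455)–(-0.436498, 1.91238, -0.3455)  len=0.6665
  (v7,v10,v8) [++-] → (-0.552943, 1.52391, -0.3455)–(-0.3794, 1.6623, -0.3455)  len=0.2220
  (v8,v10,v11) [-+-] → (-0.552943, 1.52391, -0.3455)–(-1.5362, 0.7398, -0.3455)  len=1.2576
  (v8,v11,v6) [--+] → (-1.24621, 1.26667, -0.3455)–(-0.436498, 1.91238, -0.3455)  len=1.0357
  (v6,v11,v9) [+-+] → (-1.24621, 1.26667, -0.3455)–(-1.76732, 0.851085, -0.3455)  len=0.6665
  (v10,v13,v11) [++-] → (-1.5362, 0.51783, -0.3455)–(-1.5362, 0.7398, -0.3455)  len=0.2220
  (v11,v13,v14) [-+-] → (-1.5362, 0.51783, -0.3455)–(-1.5362, -0.7398, -0.3455)  len=1.2576
  (v11,v14,v9) [--+] → (-1.76732, -0.184575, -0.3455)–(-1.76732, 0.851085, -0.3455)  len=1.0357
  (v9,v14,v12) [+-+] → (-1.76732, -0.184575, -0.3455)–(-1.76732, -0.851085, -0.3455)  len=0.6665
  (v13,v16,v14) [++-] → (-1.36266, -0.878194, -0.3455)–(-1.5362, -0.7398, -0.3455)  len=0.2220
  (v14,v16,v17) [-+-] → (-1.36266, -0.878194, -0.3455)–(-0.3794, -1.6623, -0.3455)  len=1.2576
  (v14,v17,v12) [--+] → (-0.957608, -1.4968, -0.3455)–(-1.76732, -0.851085, -0.3455)  len=1.0357
  (v12,v17,v15) [+-+] → (-0.957608, -1.4968, -0.3455)–(-0.436498, -1.91238, -0.3455)  len=0.6665
  (v16,v19,v17) [++-] → (-0.162996, -1.6129, -0.3455)–(-0.3794, -1.6623, -0.3455)  len=0.2220
  (v17,v19,v20) [-+-] → (-0.162996, -1.6129, -0.3455)–(1.0631, -1.333, -0.3455)  len=1.2576
  (v17,v20,v15) [--+] → (0.573194, -1.68189, -0.3455)–(-0.436498, -1.91238, -0.3455)  len=1.0357
  (v15,v20,v18) [+-+] → (0.573194, -1.68189, -0.3455)–(1.22302, -1.53358, -0.3455)  len=0.6665
  (v19,v1,v20) [++-] → (1.1594, -1.13302, -0.3455)–(1.0631, -1.333, -0.3455)  len=0.2220
  (v20,v1,v2) [-+-] → (1.1594, -1.13302, -0.3455)–(1.705, 0, -0.3455)  len=1.2575
  (v20,v2,v18) [--+] → (1.67233, -0.600531, -0.3455)–(1.22302, -1.53358, -0.3455)  len=1.0356
  (v18,v2,v0) [+-+] → (1.67233, -0.600531, -0.3455)–(1.96153, 0, -0.3455)  len=0.6665

Chained into 2 loop(s):
  loop 1: 14 segments, perimeter = 10.3570
  loop 2: 14 segments, perimeter = 11.9152
Total perimeter = 22.272


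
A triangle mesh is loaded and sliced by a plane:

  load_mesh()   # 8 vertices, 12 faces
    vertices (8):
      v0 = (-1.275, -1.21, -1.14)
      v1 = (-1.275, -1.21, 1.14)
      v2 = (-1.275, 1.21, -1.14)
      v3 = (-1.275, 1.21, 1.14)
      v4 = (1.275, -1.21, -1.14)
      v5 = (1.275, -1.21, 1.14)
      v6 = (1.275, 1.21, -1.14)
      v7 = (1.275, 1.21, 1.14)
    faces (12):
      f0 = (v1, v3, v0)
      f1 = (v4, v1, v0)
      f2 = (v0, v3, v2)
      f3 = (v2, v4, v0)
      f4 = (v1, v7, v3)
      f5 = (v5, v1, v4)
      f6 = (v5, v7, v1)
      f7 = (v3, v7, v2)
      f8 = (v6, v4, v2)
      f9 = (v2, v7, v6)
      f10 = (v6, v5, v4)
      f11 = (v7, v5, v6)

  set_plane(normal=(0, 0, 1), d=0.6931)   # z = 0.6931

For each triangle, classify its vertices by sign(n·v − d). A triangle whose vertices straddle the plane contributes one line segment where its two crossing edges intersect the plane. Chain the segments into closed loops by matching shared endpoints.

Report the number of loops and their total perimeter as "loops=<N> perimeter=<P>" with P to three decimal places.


loops=1 perimeter=9.940

Straddling triangles (8 of 12):
  (v1,v3,v0) [++-] → (-1.275, 0.735659, 0.6931)–(-1.275, -1.21, 0.6931)  len=1.9457
  (v4,v1,v0) [-+-] → (-0.775178, -1.21, 0.6931)–(-1.275, -1.21, 0.6931)  len=0.4998
  (v0,v3,v2) [-+-] → (-1.275, 0.735659, 0.6931)–(-1.275, 1.21, 0.6931)  len=0.4743
  (v5,v1,v4) [++-] → (-0.775178, -1.21, 0.6931)–(1.275, -1.21, 0.6931)  len=2.0502
  (v3,v7,v2) [++-] → (0.775178, 1.21, 0.6931)–(-1.275, 1.21, 0.6931)  len=2.0502
  (v2,v7,v6) [-+-] → (0.775178, 1.21, 0.6931)–(1.275, 1.21, 0.6931)  len=0.4998
  (v6,v5,v4) [-+-] → (1.275, -0.735659, 0.6931)–(1.275, -1.21, 0.6931)  len=0.4743
  (v7,v5,v6) [++-] → (1.275, -0.735659, 0.6931)–(1.275, 1.21, 0.6931)  len=1.9457

Chained into 1 loop(s):
  loop 1: 8 segments, perimeter = 9.9400
Total perimeter = 9.940


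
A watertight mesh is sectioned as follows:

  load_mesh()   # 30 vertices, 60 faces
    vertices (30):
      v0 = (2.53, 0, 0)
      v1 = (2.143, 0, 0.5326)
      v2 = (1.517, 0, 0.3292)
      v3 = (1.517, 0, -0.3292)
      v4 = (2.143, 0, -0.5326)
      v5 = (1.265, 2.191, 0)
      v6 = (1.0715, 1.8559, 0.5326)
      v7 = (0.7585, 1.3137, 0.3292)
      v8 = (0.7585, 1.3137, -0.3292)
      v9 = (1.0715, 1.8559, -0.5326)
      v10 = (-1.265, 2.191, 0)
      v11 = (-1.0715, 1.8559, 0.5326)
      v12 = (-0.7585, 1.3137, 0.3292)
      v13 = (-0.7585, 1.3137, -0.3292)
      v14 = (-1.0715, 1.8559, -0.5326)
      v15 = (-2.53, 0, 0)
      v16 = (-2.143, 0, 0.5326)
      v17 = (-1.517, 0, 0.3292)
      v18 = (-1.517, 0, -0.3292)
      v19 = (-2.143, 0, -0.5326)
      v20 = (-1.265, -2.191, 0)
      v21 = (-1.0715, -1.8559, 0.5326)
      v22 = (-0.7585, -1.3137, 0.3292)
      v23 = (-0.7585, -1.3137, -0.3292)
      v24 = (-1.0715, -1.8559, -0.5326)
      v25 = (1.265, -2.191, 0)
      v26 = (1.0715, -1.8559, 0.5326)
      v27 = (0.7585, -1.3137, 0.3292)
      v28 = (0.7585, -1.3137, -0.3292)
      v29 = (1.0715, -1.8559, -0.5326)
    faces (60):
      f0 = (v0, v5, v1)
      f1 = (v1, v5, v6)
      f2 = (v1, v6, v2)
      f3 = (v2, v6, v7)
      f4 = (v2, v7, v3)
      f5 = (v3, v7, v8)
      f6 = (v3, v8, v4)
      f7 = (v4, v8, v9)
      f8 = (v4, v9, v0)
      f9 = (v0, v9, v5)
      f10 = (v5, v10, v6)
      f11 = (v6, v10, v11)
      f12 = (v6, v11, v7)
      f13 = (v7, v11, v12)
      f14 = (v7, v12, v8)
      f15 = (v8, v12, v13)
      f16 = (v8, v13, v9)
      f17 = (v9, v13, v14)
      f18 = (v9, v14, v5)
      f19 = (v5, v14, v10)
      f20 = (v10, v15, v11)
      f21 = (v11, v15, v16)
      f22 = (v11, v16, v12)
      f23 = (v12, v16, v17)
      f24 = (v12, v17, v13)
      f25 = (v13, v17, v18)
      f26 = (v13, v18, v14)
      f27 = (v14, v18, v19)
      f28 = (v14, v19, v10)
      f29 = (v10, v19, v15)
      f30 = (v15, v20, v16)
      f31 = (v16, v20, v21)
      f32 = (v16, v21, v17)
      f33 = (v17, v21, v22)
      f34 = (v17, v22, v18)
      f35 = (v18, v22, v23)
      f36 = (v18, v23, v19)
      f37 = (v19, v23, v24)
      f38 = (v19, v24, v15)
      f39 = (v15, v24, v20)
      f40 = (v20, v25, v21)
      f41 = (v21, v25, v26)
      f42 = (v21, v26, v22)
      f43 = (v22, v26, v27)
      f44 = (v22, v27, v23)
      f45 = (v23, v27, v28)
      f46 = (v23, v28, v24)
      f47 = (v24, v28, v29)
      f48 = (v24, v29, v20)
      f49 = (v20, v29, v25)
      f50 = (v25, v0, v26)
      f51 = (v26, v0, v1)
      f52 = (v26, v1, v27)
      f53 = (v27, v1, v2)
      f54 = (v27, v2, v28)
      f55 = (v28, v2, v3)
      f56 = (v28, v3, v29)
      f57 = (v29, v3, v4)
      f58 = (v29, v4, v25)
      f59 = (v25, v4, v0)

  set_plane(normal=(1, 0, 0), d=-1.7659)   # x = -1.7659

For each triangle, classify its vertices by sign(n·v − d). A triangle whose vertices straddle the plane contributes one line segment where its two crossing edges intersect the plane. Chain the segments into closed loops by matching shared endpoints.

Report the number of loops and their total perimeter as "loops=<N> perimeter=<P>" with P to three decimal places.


Straddling triangles (14 of 60):
  (v10,v15,v11) [+-+] → (-1.7659, 1.32343, 0)–(-1.7659, 0.972296, 0.279026)  len=0.4485
  (v11,v15,v16) [+--] → (-1.7659, 0.972296, 0.279026)–(-1.7659, 0.653159, 0.5326)  len=0.4076
  (v11,v16,v12) [+-+] → (-1.7659, 0.653159, 0.5326)–(-1.7659, 0.357816, 0.477199)  len=0.3005
  (v12,v16,v17) [+-+] → (-1.7659, 0.357816, 0.477199)–(-1.7659, 0, 0.410073)  len=0.3641
  (v14,v18,v19) [++-] → (-1.7659, 0, -0.410073)–(-1.7659, 0.653159, -0.5326)  len=0.6646
  (v14,v19,v10) [+-+] → (-1.7659, 0.653159, -0.5326)–(-1.7659, 0.941032, -0.303849)  len=0.3677
  (v10,v19,v15) [+--] → (-1.7659, 0.941032, -0.303849)–(-1.7659, 1.32343, 0)  len=0.4884
  (v15,v20,v16) [-+-] → (-1.7659, -1.32343, 0)–(-1.7659, -0.941032, 0.303849)  len=0.4884
  (v16,v20,v21) [-++] → (-1.7659, -0.941032, 0.303849)–(-1.7659, -0.653159, 0.5326)  len=0.3677
  (v16,v21,v17) [-++] → (-1.7659, -0.653159, 0.5326)–(-1.7659, 0, 0.410073)  len=0.6646
  (v18,v23,v19) [++-] → (-1.7659, -0.357816, -0.477199)–(-1.7659, 0, -0.410073)  len=0.3641
  (v19,v23,v24) [-++] → (-1.7659, -0.357816, -0.477199)–(-1.7659, -0.653159, -0.5326)  len=0.3005
  (v19,v24,v15) [-+-] → (-1.7659, -0.653159, -0.5326)–(-1.7659, -0.972296, -0.279026)  len=0.4076
  (v15,v24,v20) [-++] → (-1.7659, -0.972296, -0.279026)–(-1.7659, -1.32343, 0)  len=0.4485

Chained into 1 loop(s):
  loop 1: 14 segments, perimeter = 6.0827
Total perimeter = 6.083

loops=1 perimeter=6.083
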